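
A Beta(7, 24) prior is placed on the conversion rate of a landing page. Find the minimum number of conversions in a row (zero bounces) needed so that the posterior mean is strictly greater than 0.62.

After k conversions and 0 bounces the posterior is Beta(7+k, 24), with mean (7+k)/(7+24+k).
Set (7+k)/(31+k) > 0.62 and solve: k > (0.62·31 − 7)/(1 − 0.62) = 32.158.
The smallest integer exceeding 32.158 is 33, and checking k=33: (40)/(64) = 0.6250 > 0.62.

k = 33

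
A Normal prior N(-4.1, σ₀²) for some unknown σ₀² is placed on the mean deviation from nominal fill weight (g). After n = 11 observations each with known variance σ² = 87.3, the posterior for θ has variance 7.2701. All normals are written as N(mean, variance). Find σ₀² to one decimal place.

For the Normal–Normal model with known σ², precisions add: τ_n = τ₀ + n/σ².
So 1/σ₀² = 1/7.2701 − 11/87.3 = 0.137550 − 0.126002 = 0.011548.
Hence σ₀² = 1/0.011548 ≈ 86.6.

σ₀² = 86.6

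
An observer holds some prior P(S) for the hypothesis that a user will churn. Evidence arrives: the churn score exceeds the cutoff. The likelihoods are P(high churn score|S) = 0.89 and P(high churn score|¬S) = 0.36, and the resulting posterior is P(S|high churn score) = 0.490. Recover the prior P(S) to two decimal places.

P(S) = 0.28

Bayes' rule in odds form gives O(S|E) = O(S)·[P(E|S)/P(E|¬S)], hence O(S) = O(S|E)/LR.
Posterior odds = 0.490/(1−0.490) = 0.9608. LR = 0.89/0.36 = 2.4722.
Prior odds = 0.9608/2.4722 = 0.3886, so P(S) = 0.3886/(1+0.3886) ≈ 0.28.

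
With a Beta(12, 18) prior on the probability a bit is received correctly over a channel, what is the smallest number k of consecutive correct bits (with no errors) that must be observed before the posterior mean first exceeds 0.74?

k = 40

After k correct bits and 0 errors the posterior is Beta(12+k, 18), with mean (12+k)/(12+18+k).
Set (12+k)/(30+k) > 0.74 and solve: k > (0.74·30 − 12)/(1 − 0.74) = 39.231.
The smallest integer exceeding 39.231 is 40.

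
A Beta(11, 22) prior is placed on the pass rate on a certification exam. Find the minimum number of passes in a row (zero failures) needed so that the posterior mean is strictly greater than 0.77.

After k passes and 0 failures the posterior is Beta(11+k, 22), with mean (11+k)/(11+22+k).
Set (11+k)/(33+k) > 0.77 and solve: k > (0.77·33 − 11)/(1 − 0.77) = 62.652.
The smallest integer exceeding 62.652 is 63, and checking k=63: (74)/(96) = 0.7708 > 0.77.

k = 63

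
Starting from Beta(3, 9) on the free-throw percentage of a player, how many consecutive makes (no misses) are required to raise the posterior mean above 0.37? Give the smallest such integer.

After k makes and 0 misses the posterior is Beta(3+k, 9), with mean (3+k)/(3+9+k).
Set (3+k)/(12+k) > 0.37 and solve: k > (0.37·12 − 3)/(1 − 0.37) = 2.286.
The smallest integer exceeding 2.286 is 3, and checking k=3: (6)/(15) = 0.4000 > 0.37.

k = 3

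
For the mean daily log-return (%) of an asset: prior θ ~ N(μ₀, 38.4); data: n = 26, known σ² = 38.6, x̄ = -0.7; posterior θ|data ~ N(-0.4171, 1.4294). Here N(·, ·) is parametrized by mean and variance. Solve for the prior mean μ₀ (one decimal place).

The posterior mean is a precision-weighted average: μ_n = (τ₀μ₀ + τ_data·x̄)/(τ₀+τ_data), with τ₀=1/σ₀² and τ_data=n/σ².
Here τ₀ = 1/38.4 = 0.026042 and τ_data = 26/38.6 = 0.673575, so τ_n = 0.699617.
Rearranging for μ₀: μ₀ = (μ_n·τ_n − τ_data·x̄)/τ₀ = (-0.4171·0.699617 − 0.673575·-0.7) / 0.026042 = 0.179692/0.026042 ≈ 6.9.

μ₀ = 6.9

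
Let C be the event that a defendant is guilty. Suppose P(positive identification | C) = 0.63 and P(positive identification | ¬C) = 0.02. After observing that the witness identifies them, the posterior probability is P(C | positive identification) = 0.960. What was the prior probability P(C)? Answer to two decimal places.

Bayes' rule in odds form gives O(C|E) = O(C)·[P(E|C)/P(E|¬C)], hence O(C) = O(C|E)/LR.
Posterior odds = 0.960/(1−0.960) = 24.0000. LR = 0.63/0.02 = 31.5000.
Prior odds = 24.0000/31.5000 = 0.7619, so P(C) = 0.7619/(1+0.7619) ≈ 0.43.

P(C) = 0.43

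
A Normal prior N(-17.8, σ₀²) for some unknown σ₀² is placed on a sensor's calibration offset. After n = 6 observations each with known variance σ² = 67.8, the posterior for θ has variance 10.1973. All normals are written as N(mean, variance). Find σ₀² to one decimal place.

For the Normal–Normal model with known σ², precisions add: τ_n = τ₀ + n/σ².
So 1/σ₀² = 1/10.1973 − 6/67.8 = 0.098065 − 0.088496 = 0.009569.
Hence σ₀² = 1/0.009569 ≈ 104.5.

σ₀² = 104.5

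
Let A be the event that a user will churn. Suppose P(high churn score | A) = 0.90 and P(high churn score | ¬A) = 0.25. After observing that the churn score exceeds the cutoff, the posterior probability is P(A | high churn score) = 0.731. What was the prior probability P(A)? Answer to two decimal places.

Bayes' rule in odds form gives O(A|E) = O(A)·[P(E|A)/P(E|¬A)], hence O(A) = O(A|E)/LR.
Posterior odds = 0.731/(1−0.731) = 2.7175. LR = 0.90/0.25 = 3.6000.
Prior odds = 2.7175/3.6000 = 0.7549, so P(A) = 0.7549/(1+0.7549) ≈ 0.43.

P(A) = 0.43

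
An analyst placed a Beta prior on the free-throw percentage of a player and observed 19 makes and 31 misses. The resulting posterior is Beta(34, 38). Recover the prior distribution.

Beta is conjugate to the binomial likelihood: posterior = Beta(α+s, β+f).
Subtract the data counts: 34−19=15, 38−31=7.

Beta(15, 7)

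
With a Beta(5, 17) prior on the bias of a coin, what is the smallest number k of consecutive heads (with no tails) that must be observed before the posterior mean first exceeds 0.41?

After k heads and 0 tails the posterior is Beta(5+k, 17), with mean (5+k)/(5+17+k).
Set (5+k)/(22+k) > 0.41 and solve: k > (0.41·22 − 5)/(1 − 0.41) = 6.814.
The smallest integer exceeding 6.814 is 7.

k = 7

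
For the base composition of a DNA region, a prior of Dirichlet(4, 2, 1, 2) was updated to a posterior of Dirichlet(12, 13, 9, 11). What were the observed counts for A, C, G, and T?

For a Dirichlet(α) prior with multinomial counts c, the posterior is Dirichlet(α + c) componentwise.
Counts are posterior − prior componentwise: 12−4=8, 13−2=11, 9−1=8, 11−2=9.

counts (8, 11, 8, 9)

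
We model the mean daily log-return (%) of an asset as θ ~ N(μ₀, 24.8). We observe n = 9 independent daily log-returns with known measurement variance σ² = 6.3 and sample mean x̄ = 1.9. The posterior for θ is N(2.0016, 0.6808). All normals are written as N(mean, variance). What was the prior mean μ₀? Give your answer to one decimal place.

The posterior mean is a precision-weighted average: μ_n = (τ₀μ₀ + τ_data·x̄)/(τ₀+τ_data), with τ₀=1/σ₀² and τ_data=n/σ².
Here τ₀ = 1/24.8 = 0.040323 and τ_data = 9/6.3 = 1.428571, so τ_n = 1.468894.
Rearranging for μ₀: μ₀ = (μ_n·τ_n − τ_data·x̄)/τ₀ = (2.0016·1.468894 − 1.428571·1.9) / 0.040323 = 0.225853/0.040323 ≈ 5.6.

μ₀ = 5.6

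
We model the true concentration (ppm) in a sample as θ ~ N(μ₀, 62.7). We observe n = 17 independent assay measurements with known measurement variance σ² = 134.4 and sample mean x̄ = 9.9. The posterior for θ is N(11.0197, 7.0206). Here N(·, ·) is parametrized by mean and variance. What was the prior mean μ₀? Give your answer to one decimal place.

The posterior mean is a precision-weighted average: μ_n = (τ₀μ₀ + τ_data·x̄)/(τ₀+τ_data), with τ₀=1/σ₀² and τ_data=n/σ².
Here τ₀ = 1/62.7 = 0.015949 and τ_data = 17/134.4 = 0.126488, so τ_n = 0.142437.
Rearranging for μ₀: μ₀ = (μ_n·τ_n − τ_data·x̄)/τ₀ = (11.0197·0.142437 − 0.126488·9.9) / 0.015949 = 0.317382/0.015949 ≈ 19.9.

μ₀ = 19.9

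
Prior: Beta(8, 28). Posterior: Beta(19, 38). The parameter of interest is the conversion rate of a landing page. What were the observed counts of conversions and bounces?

11 conversions and 10 bounces

Beta is conjugate to the binomial likelihood: posterior = Beta(a+s, b+f).
So s = 19 − 8 = 11 and f = 38 − 28 = 10.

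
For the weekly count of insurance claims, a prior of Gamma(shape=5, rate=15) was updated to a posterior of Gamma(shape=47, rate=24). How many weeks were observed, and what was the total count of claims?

n = 9 weeks with total 42 claims

A Gamma(α, β) prior (rate parametrization) on a Poisson rate with n observations summing to S gives posterior Gamma(α+S, β+n).
Matching: Σxᵢ = 47 − 5 = 42 and n = 24 − 15 = 9.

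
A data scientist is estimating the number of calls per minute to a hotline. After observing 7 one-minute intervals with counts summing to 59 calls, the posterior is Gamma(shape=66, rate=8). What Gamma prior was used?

Gamma(shape=7, rate=1)

A Gamma(α, β) prior (rate parametrization) on a Poisson rate with n observations summing to S gives posterior Gamma(α+S, β+n).
So α = 66 − 59 = 7 and β = 8 − 7 = 1.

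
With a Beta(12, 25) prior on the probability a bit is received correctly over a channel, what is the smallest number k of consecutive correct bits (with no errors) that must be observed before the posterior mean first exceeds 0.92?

k = 276

After k correct bits and 0 errors the posterior is Beta(12+k, 25), with mean (12+k)/(12+25+k).
Set (12+k)/(37+k) > 0.92 and solve: k > (0.92·37 − 12)/(1 − 0.92) = 275.500.
The smallest integer exceeding 275.500 is 276.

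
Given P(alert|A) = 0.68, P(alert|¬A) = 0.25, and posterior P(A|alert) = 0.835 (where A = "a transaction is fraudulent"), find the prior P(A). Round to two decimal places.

P(A) = 0.65

Bayes' rule in odds form gives O(A|E) = O(A)·[P(E|A)/P(E|¬A)], hence O(A) = O(A|E)/LR.
Posterior odds = 0.835/(1−0.835) = 5.0606. LR = 0.68/0.25 = 2.7200.
Prior odds = 5.0606/2.7200 = 1.8605, so P(A) = 1.8605/(1+1.8605) ≈ 0.65.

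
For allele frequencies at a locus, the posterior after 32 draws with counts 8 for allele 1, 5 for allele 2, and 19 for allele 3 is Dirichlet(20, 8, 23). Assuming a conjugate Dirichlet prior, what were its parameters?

For a Dirichlet(α) prior with multinomial counts c, the posterior is Dirichlet(α + c) componentwise.
Subtract each count from the matching posterior parameter: 20−8=12, 8−5=3, 23−19=4.

Dirichlet(12, 3, 4)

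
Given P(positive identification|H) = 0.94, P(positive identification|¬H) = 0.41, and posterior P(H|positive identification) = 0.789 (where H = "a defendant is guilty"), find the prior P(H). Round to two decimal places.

P(H) = 0.62

In odds form, posterior odds = prior odds × likelihood ratio, so prior odds = posterior odds ÷ LR.
Posterior odds = 0.789/(1−0.789) = 3.7393. LR = 0.94/0.41 = 2.2927.
Prior odds = 3.7393/2.2927 = 1.6310, so P(H) = 1.6310/(1+1.6310) ≈ 0.62.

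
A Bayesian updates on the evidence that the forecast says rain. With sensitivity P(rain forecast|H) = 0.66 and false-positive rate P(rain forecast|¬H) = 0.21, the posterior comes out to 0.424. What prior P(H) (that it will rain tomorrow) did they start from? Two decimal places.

In odds form, posterior odds = prior odds × likelihood ratio, so prior odds = posterior odds ÷ LR.
Posterior odds = 0.424/(1−0.424) = 0.7361. LR = 0.66/0.21 = 3.1429.
Prior odds = 0.7361/3.1429 = 0.2342, so P(H) = 0.2342/(1+0.2342) ≈ 0.19.

P(H) = 0.19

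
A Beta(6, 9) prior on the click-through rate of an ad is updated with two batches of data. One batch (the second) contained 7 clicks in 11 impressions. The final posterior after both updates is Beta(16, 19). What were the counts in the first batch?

Sequential conjugate updates are equivalent to a single update on the pooled data, so total successes = posterior α − prior α and total failures = posterior β − prior β.
Total across both batches: 16−6=10 clicks, 19−9=10 non-clicks.
Subtract the second batch: 10−7=3 clicks and 10−4=6 non-clicks.

3 clicks and 6 non-clicks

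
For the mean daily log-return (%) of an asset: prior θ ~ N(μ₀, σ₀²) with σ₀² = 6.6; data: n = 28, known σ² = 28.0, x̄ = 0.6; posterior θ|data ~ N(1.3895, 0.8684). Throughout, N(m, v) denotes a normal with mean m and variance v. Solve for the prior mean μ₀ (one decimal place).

μ₀ = 6.6

The posterior mean is a precision-weighted average: μ_n = (τ₀μ₀ + τ_data·x̄)/(τ₀+τ_data), with τ₀=1/σ₀² and τ_data=n/σ².
Here τ₀ = 1/6.6 = 0.151515 and τ_data = 28/28.0 = 1.000000, so τ_n = 1.151515.
Rearranging for μ₀: μ₀ = (μ_n·τ_n − τ_data·x̄)/τ₀ = (1.3895·1.151515 − 1.000000·0.6) / 0.151515 = 1.000030/0.151515 ≈ 6.6.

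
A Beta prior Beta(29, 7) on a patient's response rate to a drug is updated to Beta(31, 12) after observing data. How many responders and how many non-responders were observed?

2 responders and 5 non-responders

Beta is conjugate to the binomial likelihood: posterior = Beta(a+s, b+f).
Match parameters: s=31−29=2, f=12−7=5.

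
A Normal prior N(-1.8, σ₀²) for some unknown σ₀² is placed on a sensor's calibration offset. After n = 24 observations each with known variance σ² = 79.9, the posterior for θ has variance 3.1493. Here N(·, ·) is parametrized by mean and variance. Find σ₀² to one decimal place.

Posterior precision equals prior precision plus data precision: 1/σ_n² = 1/σ₀² + n/σ².
So 1/σ₀² = 1/3.1493 − 24/79.9 = 0.317531 − 0.300375 = 0.017156.
Hence σ₀² = 1/0.017156 ≈ 58.3.

σ₀² = 58.3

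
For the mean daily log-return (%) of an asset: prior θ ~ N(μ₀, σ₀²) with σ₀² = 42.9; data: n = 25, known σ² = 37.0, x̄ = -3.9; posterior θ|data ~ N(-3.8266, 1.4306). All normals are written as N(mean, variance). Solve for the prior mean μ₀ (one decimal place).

With known observation variance, the Normal–Normal posterior has precision τ_n = τ₀ + n/σ² and mean μ_n = (τ₀μ₀ + (n/σ²)x̄)/τ_n.
Here τ₀ = 1/42.9 = 0.023310 and τ_data = 25/37.0 = 0.675676, so τ_n = 0.698986.
Rearranging for μ₀: μ₀ = (μ_n·τ_n − τ_data·x̄)/τ₀ = (-3.8266·0.698986 − 0.675676·-3.9) / 0.023310 = -0.039603/0.023310 ≈ -1.7.

μ₀ = -1.7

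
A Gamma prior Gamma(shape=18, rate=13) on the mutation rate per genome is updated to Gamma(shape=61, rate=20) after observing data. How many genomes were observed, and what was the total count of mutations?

A Gamma(α, β) prior (rate parametrization) on a Poisson rate with n observations summing to S gives posterior Gamma(α+S, β+n).
Matching: Σxᵢ = 61 − 18 = 43 and n = 20 − 13 = 7.

n = 7 genomes with total 43 mutations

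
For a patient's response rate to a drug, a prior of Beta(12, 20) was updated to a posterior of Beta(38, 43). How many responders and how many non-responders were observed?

A Beta(a, b) prior with s successes and f failures in binomial data gives a Beta(a+s, b+f) posterior.
So s = 38 − 12 = 26 and f = 43 − 20 = 23.

26 responders and 23 non-responders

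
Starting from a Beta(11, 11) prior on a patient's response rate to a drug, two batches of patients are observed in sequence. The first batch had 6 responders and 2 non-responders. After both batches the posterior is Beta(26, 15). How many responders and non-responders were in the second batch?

9 responders and 2 non-responders

Because Beta–binomial updating is additive in the counts, the combined data contributed (α_post−α_prior, β_post−β_prior) successes and failures.
Total across both batches: 26−11=15 responders, 15−11=4 non-responders.
Subtract the first batch: 15−6=9 responders and 4−2=2 non-responders.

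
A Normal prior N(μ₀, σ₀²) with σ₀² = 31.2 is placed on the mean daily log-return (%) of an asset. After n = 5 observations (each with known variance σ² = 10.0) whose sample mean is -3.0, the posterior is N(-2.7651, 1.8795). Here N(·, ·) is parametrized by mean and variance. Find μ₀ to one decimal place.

With known observation variance, the Normal–Normal posterior has precision τ_n = τ₀ + n/σ² and mean μ_n = (τ₀μ₀ + (n/σ²)x̄)/τ_n.
Here τ₀ = 1/31.2 = 0.032051 and τ_data = 5/10.0 = 0.500000, so τ_n = 0.532051.
Rearranging for μ₀: μ₀ = (μ_n·τ_n − τ_data·x̄)/τ₀ = (-2.7651·0.532051 − 0.500000·-3.0) / 0.032051 = 0.028826/0.032051 ≈ 0.9.

μ₀ = 0.9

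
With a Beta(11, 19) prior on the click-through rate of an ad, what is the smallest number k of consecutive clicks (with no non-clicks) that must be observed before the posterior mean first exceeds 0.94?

k = 287

After k clicks and 0 non-clicks the posterior is Beta(11+k, 19), with mean (11+k)/(11+19+k).
Set (11+k)/(30+k) > 0.94 and solve: k > (0.94·30 − 11)/(1 − 0.94) = 286.667.
The smallest integer exceeding 286.667 is 287, and checking k=287: (298)/(317) = 0.9401 > 0.94.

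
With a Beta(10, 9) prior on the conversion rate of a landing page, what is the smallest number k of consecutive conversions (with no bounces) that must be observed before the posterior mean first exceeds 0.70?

k = 12

After k conversions and 0 bounces the posterior is Beta(10+k, 9), with mean (10+k)/(10+9+k).
Set (10+k)/(19+k) > 0.70 and solve: k > (0.70·19 − 10)/(1 − 0.70) = 11.000.
The smallest integer exceeding 11.000 is 12.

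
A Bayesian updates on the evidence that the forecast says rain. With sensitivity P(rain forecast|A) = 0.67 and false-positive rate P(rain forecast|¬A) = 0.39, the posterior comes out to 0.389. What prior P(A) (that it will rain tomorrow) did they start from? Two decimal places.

Bayes' rule in odds form gives O(A|E) = O(A)·[P(E|A)/P(E|¬A)], hence O(A) = O(A|E)/LR.
Posterior odds = 0.389/(1−0.389) = 0.6367. LR = 0.67/0.39 = 1.7179.
Prior odds = 0.6367/1.7179 = 0.3706, so P(A) = 0.3706/(1+0.3706) ≈ 0.27.

P(A) = 0.27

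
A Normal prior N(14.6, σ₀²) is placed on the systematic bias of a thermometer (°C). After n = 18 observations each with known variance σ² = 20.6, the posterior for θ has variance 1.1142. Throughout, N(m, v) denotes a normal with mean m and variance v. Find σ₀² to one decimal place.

σ₀² = 42.2

For the Normal–Normal model with known σ², precisions add: τ_n = τ₀ + n/σ².
So 1/σ₀² = 1/1.1142 − 18/20.6 = 0.897505 − 0.873786 = 0.023719.
Hence σ₀² = 1/0.023719 ≈ 42.2.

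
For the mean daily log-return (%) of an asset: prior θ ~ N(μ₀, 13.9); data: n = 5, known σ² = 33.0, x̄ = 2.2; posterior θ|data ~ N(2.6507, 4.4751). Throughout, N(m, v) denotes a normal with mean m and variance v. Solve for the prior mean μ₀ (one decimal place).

μ₀ = 3.6

The posterior mean is a precision-weighted average: μ_n = (τ₀μ₀ + τ_data·x̄)/(τ₀+τ_data), with τ₀=1/σ₀² and τ_data=n/σ².
Here τ₀ = 1/13.9 = 0.071942 and τ_data = 5/33.0 = 0.151515, so τ_n = 0.223457.
Rearranging for μ₀: μ₀ = (μ_n·τ_n − τ_data·x̄)/τ₀ = (2.6507·0.223457 − 0.151515·2.2) / 0.071942 = 0.258984/0.071942 ≈ 3.6.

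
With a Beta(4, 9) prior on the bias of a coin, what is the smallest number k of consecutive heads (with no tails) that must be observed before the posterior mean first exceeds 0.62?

After k heads and 0 tails the posterior is Beta(4+k, 9), with mean (4+k)/(4+9+k).
Set (4+k)/(13+k) > 0.62 and solve: k > (0.62·13 − 4)/(1 − 0.62) = 10.684.
The smallest integer exceeding 10.684 is 11, and checking k=11: (15)/(24) = 0.6250 > 0.62.

k = 11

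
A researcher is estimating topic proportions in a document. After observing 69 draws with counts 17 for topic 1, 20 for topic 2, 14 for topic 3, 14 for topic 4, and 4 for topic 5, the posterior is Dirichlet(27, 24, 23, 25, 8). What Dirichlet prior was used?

Dirichlet(10, 4, 9, 11, 4)

For a Dirichlet(α) prior with multinomial counts c, the posterior is Dirichlet(α + c) componentwise.
Subtract each count from the matching posterior parameter: 27−17=10, 24−20=4, 23−14=9, 25−14=11, 8−4=4.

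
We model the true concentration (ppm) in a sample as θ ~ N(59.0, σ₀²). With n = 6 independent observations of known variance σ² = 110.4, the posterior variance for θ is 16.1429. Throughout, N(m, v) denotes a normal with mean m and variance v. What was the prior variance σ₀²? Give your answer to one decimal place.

σ₀² = 131.6

For the Normal–Normal model with known σ², precisions add: τ_n = τ₀ + n/σ².
So 1/σ₀² = 1/16.1429 − 6/110.4 = 0.061947 − 0.054348 = 0.007599.
Hence σ₀² = 1/0.007599 ≈ 131.6.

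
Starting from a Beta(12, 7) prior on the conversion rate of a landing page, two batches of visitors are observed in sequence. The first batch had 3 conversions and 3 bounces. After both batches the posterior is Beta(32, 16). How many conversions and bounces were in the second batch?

17 conversions and 6 bounces

Because Beta–binomial updating is additive in the counts, the combined data contributed (α_post−α_prior, β_post−β_prior) successes and failures.
Total across both batches: 32−12=20 conversions, 16−7=9 bounces.
Subtract the first batch: 20−3=17 conversions and 9−3=6 bounces.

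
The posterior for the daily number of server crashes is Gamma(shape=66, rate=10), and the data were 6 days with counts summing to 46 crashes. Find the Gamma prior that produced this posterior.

Gamma–Poisson conjugacy: posterior shape = α + Σxᵢ, posterior rate = β + n.
So α = 66 − 46 = 20 and β = 10 − 6 = 4.

Gamma(shape=20, rate=4)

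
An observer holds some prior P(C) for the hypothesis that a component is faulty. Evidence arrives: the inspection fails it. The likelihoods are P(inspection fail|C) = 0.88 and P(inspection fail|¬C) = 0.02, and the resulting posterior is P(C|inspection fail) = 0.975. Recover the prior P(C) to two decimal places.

In odds form, posterior odds = prior odds × likelihood ratio, so prior odds = posterior odds ÷ LR.
Posterior odds = 0.975/(1−0.975) = 39.0000. LR = 0.88/0.02 = 44.0000.
Prior odds = 39.0000/44.0000 = 0.8864, so P(C) = 0.8864/(1+0.8864) ≈ 0.47.

P(C) = 0.47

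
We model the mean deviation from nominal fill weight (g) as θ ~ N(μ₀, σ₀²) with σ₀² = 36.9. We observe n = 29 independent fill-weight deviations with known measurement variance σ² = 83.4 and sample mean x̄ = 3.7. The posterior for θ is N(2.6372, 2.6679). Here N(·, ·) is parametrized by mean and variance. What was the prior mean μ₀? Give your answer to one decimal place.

μ₀ = -11.0

The posterior mean is a precision-weighted average: μ_n = (τ₀μ₀ + τ_data·x̄)/(τ₀+τ_data), with τ₀=1/σ₀² and τ_data=n/σ².
Here τ₀ = 1/36.9 = 0.027100 and τ_data = 29/83.4 = 0.347722, so τ_n = 0.374822.
Rearranging for μ₀: μ₀ = (μ_n·τ_n − τ_data·x̄)/τ₀ = (2.6372·0.374822 − 0.347722·3.7) / 0.027100 = -0.298091/0.027100 ≈ -11.0.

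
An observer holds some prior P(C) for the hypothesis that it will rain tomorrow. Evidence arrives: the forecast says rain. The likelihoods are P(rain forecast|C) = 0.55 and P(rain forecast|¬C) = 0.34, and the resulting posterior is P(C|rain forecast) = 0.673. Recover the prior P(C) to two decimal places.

P(C) = 0.56

Bayes' rule in odds form gives O(C|E) = O(C)·[P(E|C)/P(E|¬C)], hence O(C) = O(C|E)/LR.
Posterior odds = 0.673/(1−0.673) = 2.0581. LR = 0.55/0.34 = 1.6176.
Prior odds = 2.0581/1.6176 = 1.2723, so P(C) = 1.2723/(1+1.2723) ≈ 0.56.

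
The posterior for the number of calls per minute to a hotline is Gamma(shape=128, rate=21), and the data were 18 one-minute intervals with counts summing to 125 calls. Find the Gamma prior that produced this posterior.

Gamma–Poisson conjugacy: posterior shape = α + Σxᵢ, posterior rate = β + n.
So α = 128 − 125 = 3 and β = 21 − 18 = 3.

Gamma(shape=3, rate=3)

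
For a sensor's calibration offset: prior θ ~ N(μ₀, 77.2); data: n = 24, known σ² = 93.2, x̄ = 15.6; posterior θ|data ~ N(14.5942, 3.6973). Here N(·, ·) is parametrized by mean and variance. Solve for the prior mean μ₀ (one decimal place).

μ₀ = -5.4

The posterior mean is a precision-weighted average: μ_n = (τ₀μ₀ + τ_data·x̄)/(τ₀+τ_data), with τ₀=1/σ₀² and τ_data=n/σ².
Here τ₀ = 1/77.2 = 0.012953 and τ_data = 24/93.2 = 0.257511, so τ_n = 0.270464.
Rearranging for μ₀: μ₀ = (μ_n·τ_n − τ_data·x̄)/τ₀ = (14.5942·0.270464 − 0.257511·15.6) / 0.012953 = -0.069966/0.012953 ≈ -5.4.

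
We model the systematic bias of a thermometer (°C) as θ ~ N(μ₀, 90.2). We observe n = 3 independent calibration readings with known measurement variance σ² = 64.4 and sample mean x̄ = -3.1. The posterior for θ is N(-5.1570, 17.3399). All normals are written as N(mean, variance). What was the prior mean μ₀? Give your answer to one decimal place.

μ₀ = -13.8

The posterior mean is a precision-weighted average: μ_n = (τ₀μ₀ + τ_data·x̄)/(τ₀+τ_data), with τ₀=1/σ₀² and τ_data=n/σ².
Here τ₀ = 1/90.2 = 0.011086 and τ_data = 3/64.4 = 0.046584, so τ_n = 0.057670.
Rearranging for μ₀: μ₀ = (μ_n·τ_n − τ_data·x̄)/τ₀ = (-5.1570·0.057670 − 0.046584·-3.1) / 0.011086 = -0.152994/0.011086 ≈ -13.8.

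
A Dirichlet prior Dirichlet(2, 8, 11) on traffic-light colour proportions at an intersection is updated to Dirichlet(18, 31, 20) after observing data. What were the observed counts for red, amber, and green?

For a Dirichlet(α) prior with multinomial counts c, the posterior is Dirichlet(α + c) componentwise.
Counts are posterior − prior componentwise: 18−2=16, 31−8=23, 20−11=9.

counts (16, 23, 9)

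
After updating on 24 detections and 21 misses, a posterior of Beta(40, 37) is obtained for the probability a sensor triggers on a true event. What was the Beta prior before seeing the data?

Under Beta–binomial conjugacy the posterior parameters are (a+s, b+f).
Subtract the data counts: 40−24=16, 37−21=16.

Beta(16, 16)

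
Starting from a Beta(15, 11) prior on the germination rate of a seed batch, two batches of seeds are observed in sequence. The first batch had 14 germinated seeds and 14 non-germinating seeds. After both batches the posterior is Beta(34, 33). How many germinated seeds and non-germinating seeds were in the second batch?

Because Beta–binomial updating is additive in the counts, the combined data contributed (α_post−α_prior, β_post−β_prior) successes and failures.
Total across both batches: 34−15=19 germinated seeds, 33−11=22 non-germinating seeds.
Subtract the first batch: 19−14=5 germinated seeds and 22−14=8 non-germinating seeds.

5 germinated seeds and 8 non-germinating seeds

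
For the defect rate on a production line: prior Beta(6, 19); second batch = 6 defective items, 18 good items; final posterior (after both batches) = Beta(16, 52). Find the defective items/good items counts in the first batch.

4 defective items and 15 good items

Because Beta–binomial updating is additive in the counts, the combined data contributed (α_post−α_prior, β_post−β_prior) successes and failures.
Total across both batches: 16−6=10 defective items, 52−19=33 good items.
Subtract the second batch: 10−6=4 defective items and 33−18=15 good items.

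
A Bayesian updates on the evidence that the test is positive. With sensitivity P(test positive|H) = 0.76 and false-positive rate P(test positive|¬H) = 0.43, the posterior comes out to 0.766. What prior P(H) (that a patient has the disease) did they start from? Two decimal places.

Bayes' rule in odds form gives O(H|E) = O(H)·[P(E|H)/P(E|¬H)], hence O(H) = O(H|E)/LR.
Posterior odds = 0.766/(1−0.766) = 3.2735. LR = 0.76/0.43 = 1.7674.
Prior odds = 3.2735/1.7674 = 1.8522, so P(H) = 1.8522/(1+1.8522) ≈ 0.65.

P(H) = 0.65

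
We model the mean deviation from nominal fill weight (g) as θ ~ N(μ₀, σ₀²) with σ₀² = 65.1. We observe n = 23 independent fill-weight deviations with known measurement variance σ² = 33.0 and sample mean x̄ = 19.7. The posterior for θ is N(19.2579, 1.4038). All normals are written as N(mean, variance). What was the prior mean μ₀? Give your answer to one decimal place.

μ₀ = -0.8

With known observation variance, the Normal–Normal posterior has precision τ_n = τ₀ + n/σ² and mean μ_n = (τ₀μ₀ + (n/σ²)x̄)/τ_n.
Here τ₀ = 1/65.1 = 0.015361 and τ_data = 23/33.0 = 0.696970, so τ_n = 0.712331.
Rearranging for μ₀: μ₀ = (μ_n·τ_n − τ_data·x̄)/τ₀ = (19.2579·0.712331 − 0.696970·19.7) / 0.015361 = -0.012310/0.015361 ≈ -0.8.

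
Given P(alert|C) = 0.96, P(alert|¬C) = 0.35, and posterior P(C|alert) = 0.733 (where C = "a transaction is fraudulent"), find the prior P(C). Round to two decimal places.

P(C) = 0.50

Bayes' rule in odds form gives O(C|E) = O(C)·[P(E|C)/P(E|¬C)], hence O(C) = O(C|E)/LR.
Posterior odds = 0.733/(1−0.733) = 2.7453. LR = 0.96/0.35 = 2.7429.
Prior odds = 2.7453/2.7429 = 1.0009, so P(C) = 1.0009/(1+1.0009) ≈ 0.50.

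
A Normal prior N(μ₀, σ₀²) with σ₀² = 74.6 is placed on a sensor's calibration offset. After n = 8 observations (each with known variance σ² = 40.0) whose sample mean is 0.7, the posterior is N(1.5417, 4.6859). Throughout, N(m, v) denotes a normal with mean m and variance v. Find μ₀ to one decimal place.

With known observation variance, the Normal–Normal posterior has precision τ_n = τ₀ + n/σ² and mean μ_n = (τ₀μ₀ + (n/σ²)x̄)/τ_n.
Here τ₀ = 1/74.6 = 0.013405 and τ_data = 8/40.0 = 0.200000, so τ_n = 0.213405.
Rearranging for μ₀: μ₀ = (μ_n·τ_n − τ_data·x̄)/τ₀ = (1.5417·0.213405 − 0.200000·0.7) / 0.013405 = 0.189006/0.013405 ≈ 14.1.

μ₀ = 14.1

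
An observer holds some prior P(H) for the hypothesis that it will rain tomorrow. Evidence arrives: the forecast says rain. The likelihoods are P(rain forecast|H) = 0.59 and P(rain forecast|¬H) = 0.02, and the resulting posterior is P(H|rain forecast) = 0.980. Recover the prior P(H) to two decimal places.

P(H) = 0.62

In odds form, posterior odds = prior odds × likelihood ratio, so prior odds = posterior odds ÷ LR.
Posterior odds = 0.980/(1−0.980) = 49.0000. LR = 0.59/0.02 = 29.5000.
Prior odds = 49.0000/29.5000 = 1.6610, so P(H) = 1.6610/(1+1.6610) ≈ 0.62.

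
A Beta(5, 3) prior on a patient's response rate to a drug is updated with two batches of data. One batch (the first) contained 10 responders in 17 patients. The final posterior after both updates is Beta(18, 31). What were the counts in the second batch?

3 responders and 21 non-responders

Because Beta–binomial updating is additive in the counts, the combined data contributed (α_post−α_prior, β_post−β_prior) successes and failures.
Total across both batches: 18−5=13 responders, 31−3=28 non-responders.
Subtract the first batch: 13−10=3 responders and 28−7=21 non-responders.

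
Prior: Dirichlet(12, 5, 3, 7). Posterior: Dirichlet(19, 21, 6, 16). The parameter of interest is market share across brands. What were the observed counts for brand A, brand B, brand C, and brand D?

counts (7, 16, 3, 9)

For a Dirichlet(α) prior with multinomial counts c, the posterior is Dirichlet(α + c) componentwise.
Counts are posterior − prior componentwise: 19−12=7, 21−5=16, 6−3=3, 16−7=9.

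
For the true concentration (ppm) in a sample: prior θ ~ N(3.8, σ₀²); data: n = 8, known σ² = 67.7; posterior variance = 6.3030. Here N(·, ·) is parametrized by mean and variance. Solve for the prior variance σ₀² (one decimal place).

σ₀² = 24.7

For the Normal–Normal model with known σ², precisions add: τ_n = τ₀ + n/σ².
So 1/σ₀² = 1/6.3030 − 8/67.7 = 0.158655 − 0.118168 = 0.040487.
Hence σ₀² = 1/0.040487 ≈ 24.7.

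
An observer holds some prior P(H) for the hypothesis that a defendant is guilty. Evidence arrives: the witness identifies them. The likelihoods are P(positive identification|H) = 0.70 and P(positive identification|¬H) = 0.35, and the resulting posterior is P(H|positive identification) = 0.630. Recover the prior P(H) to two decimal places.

Bayes' rule in odds form gives O(H|E) = O(H)·[P(E|H)/P(E|¬H)], hence O(H) = O(H|E)/LR.
Posterior odds = 0.630/(1−0.630) = 1.7027. LR = 0.70/0.35 = 2.0000.
Prior odds = 1.7027/2.0000 = 0.8514, so P(H) = 0.8514/(1+0.8514) ≈ 0.46.

P(H) = 0.46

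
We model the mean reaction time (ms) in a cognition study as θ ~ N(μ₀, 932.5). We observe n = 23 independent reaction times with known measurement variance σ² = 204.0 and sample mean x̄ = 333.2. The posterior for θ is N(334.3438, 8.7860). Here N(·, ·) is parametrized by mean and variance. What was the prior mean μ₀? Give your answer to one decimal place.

μ₀ = 454.6

The posterior mean is a precision-weighted average: μ_n = (τ₀μ₀ + τ_data·x̄)/(τ₀+τ_data), with τ₀=1/σ₀² and τ_data=n/σ².
Here τ₀ = 1/932.5 = 0.001072 and τ_data = 23/204.0 = 0.112745, so τ_n = 0.113817.
Rearranging for μ₀: μ₀ = (μ_n·τ_n − τ_data·x̄)/τ₀ = (334.3438·0.113817 − 0.112745·333.2) / 0.001072 = 0.487374/0.001072 ≈ 454.6.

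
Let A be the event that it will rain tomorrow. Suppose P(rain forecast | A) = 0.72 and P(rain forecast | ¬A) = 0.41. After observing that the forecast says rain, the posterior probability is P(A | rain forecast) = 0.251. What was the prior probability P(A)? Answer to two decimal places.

Bayes' rule in odds form gives O(A|E) = O(A)·[P(E|A)/P(E|¬A)], hence O(A) = O(A|E)/LR.
Posterior odds = 0.251/(1−0.251) = 0.3351. LR = 0.72/0.41 = 1.7561.
Prior odds = 0.3351/1.7561 = 0.1908, so P(A) = 0.1908/(1+0.1908) ≈ 0.16.

P(A) = 0.16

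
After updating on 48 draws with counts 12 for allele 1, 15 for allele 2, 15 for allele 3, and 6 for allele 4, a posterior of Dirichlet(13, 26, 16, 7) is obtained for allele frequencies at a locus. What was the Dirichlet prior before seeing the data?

Dirichlet(1, 11, 1, 1)

For a Dirichlet(α) prior with multinomial counts c, the posterior is Dirichlet(α + c) componentwise.
Subtract each count from the matching posterior parameter: 13−12=1, 26−15=11, 16−15=1, 7−6=1.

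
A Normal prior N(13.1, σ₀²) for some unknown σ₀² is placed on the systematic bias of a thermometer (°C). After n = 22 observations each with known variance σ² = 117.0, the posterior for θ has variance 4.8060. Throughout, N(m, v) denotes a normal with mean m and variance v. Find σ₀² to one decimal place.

σ₀² = 49.9

Posterior precision equals prior precision plus data precision: 1/σ_n² = 1/σ₀² + n/σ².
So 1/σ₀² = 1/4.8060 − 22/117.0 = 0.208073 − 0.188034 = 0.020039.
Hence σ₀² = 1/0.020039 ≈ 49.9.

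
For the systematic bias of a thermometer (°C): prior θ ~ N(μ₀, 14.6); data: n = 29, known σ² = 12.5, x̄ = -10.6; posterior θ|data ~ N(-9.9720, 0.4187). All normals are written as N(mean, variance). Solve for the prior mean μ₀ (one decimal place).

μ₀ = 11.3

The posterior mean is a precision-weighted average: μ_n = (τ₀μ₀ + τ_data·x̄)/(τ₀+τ_data), with τ₀=1/σ₀² and τ_data=n/σ².
Here τ₀ = 1/14.6 = 0.068493 and τ_data = 29/12.5 = 2.320000, so τ_n = 2.388493.
Rearranging for μ₀: μ₀ = (μ_n·τ_n − τ_data·x̄)/τ₀ = (-9.9720·2.388493 − 2.320000·-10.6) / 0.068493 = 0.773948/0.068493 ≈ 11.3.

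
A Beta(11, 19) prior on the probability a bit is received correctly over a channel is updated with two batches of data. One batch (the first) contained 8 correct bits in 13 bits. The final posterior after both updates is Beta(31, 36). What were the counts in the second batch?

Sequential conjugate updates are equivalent to a single update on the pooled data, so total successes = posterior α − prior α and total failures = posterior β − prior β.
Total across both batches: 31−11=20 correct bits, 36−19=17 errors.
Subtract the first batch: 20−8=12 correct bits and 17−5=12 errors.

12 correct bits and 12 errors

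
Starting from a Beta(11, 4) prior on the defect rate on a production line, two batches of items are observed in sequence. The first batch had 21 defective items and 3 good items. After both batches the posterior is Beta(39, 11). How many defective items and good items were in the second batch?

7 defective items and 4 good items

Because Beta–binomial updating is additive in the counts, the combined data contributed (α_post−α_prior, β_post−β_prior) successes and failures.
Total across both batches: 39−11=28 defective items, 11−4=7 good items.
Subtract the first batch: 28−21=7 defective items and 7−3=4 good items.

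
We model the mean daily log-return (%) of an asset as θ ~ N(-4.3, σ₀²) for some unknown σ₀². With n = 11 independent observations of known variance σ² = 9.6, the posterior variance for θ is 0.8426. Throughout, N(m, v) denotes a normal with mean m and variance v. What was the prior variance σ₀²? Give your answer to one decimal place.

σ₀² = 24.4

Posterior precision equals prior precision plus data precision: 1/σ_n² = 1/σ₀² + n/σ².
So 1/σ₀² = 1/0.8426 − 11/9.6 = 1.186803 − 1.145833 = 0.040970.
Hence σ₀² = 1/0.040970 ≈ 24.4.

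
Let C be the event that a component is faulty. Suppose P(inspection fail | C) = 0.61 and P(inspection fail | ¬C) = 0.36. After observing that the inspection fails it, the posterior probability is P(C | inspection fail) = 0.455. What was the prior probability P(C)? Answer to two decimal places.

P(C) = 0.33

In odds form, posterior odds = prior odds × likelihood ratio, so prior odds = posterior odds ÷ LR.
Posterior odds = 0.455/(1−0.455) = 0.8349. LR = 0.61/0.36 = 1.6944.
Prior odds = 0.8349/1.6944 = 0.4927, so P(C) = 0.4927/(1+0.4927) ≈ 0.33.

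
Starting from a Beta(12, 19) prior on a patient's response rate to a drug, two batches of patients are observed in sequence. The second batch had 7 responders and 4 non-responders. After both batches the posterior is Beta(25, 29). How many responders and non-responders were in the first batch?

Sequential conjugate updates are equivalent to a single update on the pooled data, so total successes = posterior α − prior α and total failures = posterior β − prior β.
Total across both batches: 25−12=13 responders, 29−19=10 non-responders.
Subtract the second batch: 13−7=6 responders and 10−4=6 non-responders.

6 responders and 6 non-responders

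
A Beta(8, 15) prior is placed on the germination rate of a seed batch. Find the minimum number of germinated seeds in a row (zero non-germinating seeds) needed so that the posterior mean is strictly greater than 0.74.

After k germinated seeds and 0 non-germinating seeds the posterior is Beta(8+k, 15), with mean (8+k)/(8+15+k).
Set (8+k)/(23+k) > 0.74 and solve: k > (0.74·23 − 8)/(1 − 0.74) = 34.692.
The smallest integer exceeding 34.692 is 35.

k = 35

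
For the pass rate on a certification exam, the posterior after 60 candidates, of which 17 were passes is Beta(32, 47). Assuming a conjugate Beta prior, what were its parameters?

Under Beta–binomial conjugacy the posterior parameters are (α+s, β+f).
So α = 32 − 17 = 15 and β = 47 − 43 = 4.

Beta(15, 4)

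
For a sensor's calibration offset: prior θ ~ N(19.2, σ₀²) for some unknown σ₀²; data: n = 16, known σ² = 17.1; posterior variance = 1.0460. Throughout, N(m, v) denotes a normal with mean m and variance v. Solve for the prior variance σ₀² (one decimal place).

σ₀² = 49.1

For the Normal–Normal model with known σ², precisions add: τ_n = τ₀ + n/σ².
So 1/σ₀² = 1/1.0460 − 16/17.1 = 0.956023 − 0.935673 = 0.020350.
Hence σ₀² = 1/0.020350 ≈ 49.1.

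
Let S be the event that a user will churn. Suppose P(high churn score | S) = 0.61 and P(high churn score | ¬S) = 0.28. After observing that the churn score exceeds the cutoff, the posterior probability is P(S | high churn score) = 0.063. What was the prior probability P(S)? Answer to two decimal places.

P(S) = 0.03

Bayes' rule in odds form gives O(S|E) = O(S)·[P(E|S)/P(E|¬S)], hence O(S) = O(S|E)/LR.
Posterior odds = 0.063/(1−0.063) = 0.0672. LR = 0.61/0.28 = 2.1786.
Prior odds = 0.0672/2.1786 = 0.0308, so P(S) = 0.0308/(1+0.0308) ≈ 0.03.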